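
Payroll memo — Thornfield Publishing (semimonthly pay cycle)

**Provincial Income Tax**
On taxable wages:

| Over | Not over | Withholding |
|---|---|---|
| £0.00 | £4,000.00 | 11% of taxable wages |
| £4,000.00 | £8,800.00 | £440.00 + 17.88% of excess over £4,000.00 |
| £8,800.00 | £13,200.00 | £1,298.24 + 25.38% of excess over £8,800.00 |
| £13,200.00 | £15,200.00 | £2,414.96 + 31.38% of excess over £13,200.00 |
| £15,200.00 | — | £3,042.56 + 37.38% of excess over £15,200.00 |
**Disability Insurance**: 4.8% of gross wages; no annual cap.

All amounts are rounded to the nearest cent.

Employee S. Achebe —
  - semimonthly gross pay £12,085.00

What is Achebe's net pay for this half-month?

£9,372.95

Provincial Income Tax: taxable = £12,085.00
  £1,298.24 + 25.38% × (£12,085.00 − £8,800.00) = £1,298.24 + 25.38% × £3,285.00 = £2,131.97
Disability Insurance: 4.8% × £12,085.00 = £580.08
Total withheld: £2,131.97 + £580.08 = £2,712.05
Net pay: £12,085.00 − £2,712.05 = £9,372.95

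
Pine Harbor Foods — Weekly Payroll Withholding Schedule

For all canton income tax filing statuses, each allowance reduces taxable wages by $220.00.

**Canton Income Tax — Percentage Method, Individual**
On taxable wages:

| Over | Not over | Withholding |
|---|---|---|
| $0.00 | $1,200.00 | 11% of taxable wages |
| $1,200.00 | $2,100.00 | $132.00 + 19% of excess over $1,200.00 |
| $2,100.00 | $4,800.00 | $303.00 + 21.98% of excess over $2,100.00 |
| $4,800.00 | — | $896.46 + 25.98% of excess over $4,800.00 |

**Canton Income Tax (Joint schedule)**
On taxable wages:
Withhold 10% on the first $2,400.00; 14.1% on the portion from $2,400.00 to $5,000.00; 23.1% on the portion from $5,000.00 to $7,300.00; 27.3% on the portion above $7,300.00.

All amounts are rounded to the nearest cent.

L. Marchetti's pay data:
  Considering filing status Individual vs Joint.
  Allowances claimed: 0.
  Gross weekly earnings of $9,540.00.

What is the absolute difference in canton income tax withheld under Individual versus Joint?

Canton Income Tax (Individual): taxable = $9,540.00
  $896.46 + 25.98% × ($9,540.00 − $4,800.00) = $896.46 + 25.98% × $4,740.00 = $2,127.91
Canton Income Tax (Joint): taxable = $9,540.00
  $1,137.90 + 27.3% × ($9,540.00 − $7,300.00) = $1,137.90 + 27.3% × $2,240.00 = $1,749.42
Difference: |$2,127.91 − $1,749.42| = $378.49 (higher under Individual)

$378.49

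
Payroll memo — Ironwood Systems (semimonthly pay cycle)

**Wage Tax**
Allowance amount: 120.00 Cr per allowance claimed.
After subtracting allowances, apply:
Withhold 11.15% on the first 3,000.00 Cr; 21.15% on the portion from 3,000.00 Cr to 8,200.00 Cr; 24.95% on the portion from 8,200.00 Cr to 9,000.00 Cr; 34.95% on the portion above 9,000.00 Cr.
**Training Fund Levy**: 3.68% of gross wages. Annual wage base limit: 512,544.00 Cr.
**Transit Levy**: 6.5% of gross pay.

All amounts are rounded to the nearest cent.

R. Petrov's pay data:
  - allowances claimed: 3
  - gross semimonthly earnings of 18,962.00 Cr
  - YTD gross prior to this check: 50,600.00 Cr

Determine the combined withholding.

Wage Tax: taxable = 18,962.00 Cr − 3×120.00 Cr = 18,602.00 Cr
  1,633.90 Cr + 34.95% × (18,602.00 Cr − 9,000.00 Cr) = 1,633.90 Cr + 34.95% × 9,602.00 Cr = 4,989.80 Cr
Training Fund Levy: 3.68% × 18,962.00 Cr = 697.80 Cr
Transit Levy: 6.5% × 18,962.00 Cr = 1,232.53 Cr
Total: 4,989.80 Cr + 697.80 Cr + 1,232.53 Cr = 6,920.13 Cr

6,920.13 Cr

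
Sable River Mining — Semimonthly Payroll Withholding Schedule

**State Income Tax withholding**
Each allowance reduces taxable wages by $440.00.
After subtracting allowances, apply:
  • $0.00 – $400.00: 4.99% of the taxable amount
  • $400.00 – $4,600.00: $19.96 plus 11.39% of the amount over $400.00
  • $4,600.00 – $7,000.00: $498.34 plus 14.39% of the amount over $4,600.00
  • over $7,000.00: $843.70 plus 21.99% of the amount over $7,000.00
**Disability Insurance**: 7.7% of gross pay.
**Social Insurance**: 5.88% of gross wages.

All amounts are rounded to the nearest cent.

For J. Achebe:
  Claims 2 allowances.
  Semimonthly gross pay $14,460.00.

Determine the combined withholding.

$4,254.31

State Income Tax: taxable = $14,460.00 − 2×$440.00 = $13,580.00
  $843.70 + 21.99% × ($13,580.00 − $7,000.00) = $843.70 + 21.99% × $6,580.00 = $2,290.64
Disability Insurance: 7.7% × $14,460.00 = $1,113.42
Social Insurance: 5.88% × $14,460.00 = $850.25
Total: $2,290.64 + $1,113.42 + $850.25 = $4,254.31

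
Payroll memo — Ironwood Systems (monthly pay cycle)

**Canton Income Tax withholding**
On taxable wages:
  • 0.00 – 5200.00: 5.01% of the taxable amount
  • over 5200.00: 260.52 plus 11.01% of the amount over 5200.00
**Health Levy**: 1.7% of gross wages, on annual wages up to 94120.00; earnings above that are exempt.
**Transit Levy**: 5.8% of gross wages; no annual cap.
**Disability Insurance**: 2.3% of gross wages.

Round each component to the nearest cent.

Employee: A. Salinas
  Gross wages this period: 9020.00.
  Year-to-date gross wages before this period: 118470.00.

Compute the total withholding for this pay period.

1411.72

Canton Income Tax: taxable = 9020.00
  260.52 + 11.01% × (9020.00 − 5200.00) = 260.52 + 11.01% × 3820.00 = 681.10
Health Levy: YTD 118470.00 ≥ cap 94120.00 → 0.00
Transit Levy: 5.8% × 9020.00 = 523.16
Disability Insurance: 2.3% × 9020.00 = 207.46
Total: 681.10 + 0.00 + 523.16 + 207.46 = 1411.72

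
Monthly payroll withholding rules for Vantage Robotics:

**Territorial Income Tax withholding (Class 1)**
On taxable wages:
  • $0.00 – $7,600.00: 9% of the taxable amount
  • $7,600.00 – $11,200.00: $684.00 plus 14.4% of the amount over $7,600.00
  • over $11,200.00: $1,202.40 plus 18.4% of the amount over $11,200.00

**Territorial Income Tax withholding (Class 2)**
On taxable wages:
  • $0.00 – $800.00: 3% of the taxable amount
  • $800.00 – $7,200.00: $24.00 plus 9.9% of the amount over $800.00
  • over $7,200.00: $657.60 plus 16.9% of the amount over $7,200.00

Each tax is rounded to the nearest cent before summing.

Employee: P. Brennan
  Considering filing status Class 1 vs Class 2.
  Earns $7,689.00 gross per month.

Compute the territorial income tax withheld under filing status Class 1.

$696.82

Territorial Income Tax (Class 1): taxable = $7,689.00
  $684.00 + 14.4% × ($7,689.00 − $7,600.00) = $684.00 + 14.4% × $89.00 = $696.82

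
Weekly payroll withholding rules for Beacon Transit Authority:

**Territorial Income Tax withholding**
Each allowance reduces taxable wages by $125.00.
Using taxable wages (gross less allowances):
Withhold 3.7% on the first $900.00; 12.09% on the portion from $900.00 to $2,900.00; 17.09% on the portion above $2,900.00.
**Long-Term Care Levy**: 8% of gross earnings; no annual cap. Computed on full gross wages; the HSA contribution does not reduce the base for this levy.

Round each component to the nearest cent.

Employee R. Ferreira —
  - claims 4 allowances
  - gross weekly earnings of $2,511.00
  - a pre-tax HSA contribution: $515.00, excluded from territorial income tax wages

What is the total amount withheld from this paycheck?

Territorial Income Tax: taxable = $2,511.00 − $515.00 − 4×$125.00 = $1,496.00
  $33.30 + 12.09% × ($1,496.00 − $900.00) = $33.30 + 12.09% × $596.00 = $105.36
Long-Term Care Levy: 8% × $2,511.00 = $200.88
Total: $105.36 + $200.88 = $306.24

$306.24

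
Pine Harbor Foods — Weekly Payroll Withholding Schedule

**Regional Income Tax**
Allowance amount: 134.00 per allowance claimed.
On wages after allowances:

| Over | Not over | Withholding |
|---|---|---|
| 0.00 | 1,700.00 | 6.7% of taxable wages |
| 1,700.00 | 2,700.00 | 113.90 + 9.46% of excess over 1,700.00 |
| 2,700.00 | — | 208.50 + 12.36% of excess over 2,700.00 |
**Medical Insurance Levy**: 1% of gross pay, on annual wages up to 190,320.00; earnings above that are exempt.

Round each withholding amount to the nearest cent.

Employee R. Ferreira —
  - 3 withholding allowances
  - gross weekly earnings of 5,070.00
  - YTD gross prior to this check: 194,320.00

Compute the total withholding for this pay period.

Regional Income Tax: taxable = 5,070.00 − 3×134.00 = 4,668.00
  208.50 + 12.36% × (4,668.00 − 2,700.00) = 208.50 + 12.36% × 1,968.00 = 451.74
Medical Insurance Levy: YTD 194,320.00 ≥ cap 190,320.00 → 0.00
Total: 451.74 + 0.00 = 451.74

451.74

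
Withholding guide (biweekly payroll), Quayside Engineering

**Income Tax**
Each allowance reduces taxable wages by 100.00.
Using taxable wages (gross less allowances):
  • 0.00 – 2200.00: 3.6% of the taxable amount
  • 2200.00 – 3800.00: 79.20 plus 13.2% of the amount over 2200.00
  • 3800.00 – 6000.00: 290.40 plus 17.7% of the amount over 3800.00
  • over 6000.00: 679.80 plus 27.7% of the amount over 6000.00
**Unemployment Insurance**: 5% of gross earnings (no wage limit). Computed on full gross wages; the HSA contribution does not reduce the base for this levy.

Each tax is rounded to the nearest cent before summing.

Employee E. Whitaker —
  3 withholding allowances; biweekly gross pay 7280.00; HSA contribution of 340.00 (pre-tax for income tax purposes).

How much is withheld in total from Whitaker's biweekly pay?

Income Tax: taxable = 7280.00 − 340.00 − 3×100.00 = 6640.00
  679.80 + 27.7% × (6640.00 − 6000.00) = 679.80 + 27.7% × 640.00 = 857.08
Unemployment Insurance: 5% × 7280.00 = 364.00
Total: 857.08 + 364.00 = 1221.08

1221.08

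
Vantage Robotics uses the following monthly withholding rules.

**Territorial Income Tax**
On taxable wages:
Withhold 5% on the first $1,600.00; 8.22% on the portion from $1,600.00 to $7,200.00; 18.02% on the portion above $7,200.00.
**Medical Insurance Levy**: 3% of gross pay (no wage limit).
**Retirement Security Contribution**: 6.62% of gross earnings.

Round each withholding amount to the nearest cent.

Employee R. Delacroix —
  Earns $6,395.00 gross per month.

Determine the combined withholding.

$1,089.35

Territorial Income Tax: taxable = $6,395.00
  $80.00 + 8.22% × ($6,395.00 − $1,600.00) = $80.00 + 8.22% × $4,795.00 = $474.15
Medical Insurance Levy: 3% × $6,395.00 = $191.85
Retirement Security Contribution: 6.62% × $6,395.00 = $423.35
Total: $474.15 + $191.85 + $423.35 = $1,089.35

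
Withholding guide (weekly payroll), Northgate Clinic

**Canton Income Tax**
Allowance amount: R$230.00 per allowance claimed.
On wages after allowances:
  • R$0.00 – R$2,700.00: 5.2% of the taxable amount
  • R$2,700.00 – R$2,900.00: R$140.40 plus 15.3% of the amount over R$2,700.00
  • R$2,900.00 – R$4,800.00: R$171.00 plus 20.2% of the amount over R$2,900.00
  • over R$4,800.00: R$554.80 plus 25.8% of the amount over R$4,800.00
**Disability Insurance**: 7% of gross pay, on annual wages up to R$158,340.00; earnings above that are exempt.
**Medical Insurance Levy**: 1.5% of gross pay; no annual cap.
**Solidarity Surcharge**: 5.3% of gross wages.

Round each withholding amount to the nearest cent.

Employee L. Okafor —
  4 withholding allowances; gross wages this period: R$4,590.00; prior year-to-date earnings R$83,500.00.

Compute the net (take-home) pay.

Canton Income Tax: taxable = R$4,590.00 − 4×R$230.00 = R$3,670.00
  R$171.00 + 20.2% × (R$3,670.00 − R$2,900.00) = R$171.00 + 20.2% × R$770.00 = R$326.54
Disability Insurance: 7% × R$4,590.00 = R$321.30
Medical Insurance Levy: 1.5% × R$4,590.00 = R$68.85
Solidarity Surcharge: 5.3% × R$4,590.00 = R$243.27
Total withheld: R$326.54 + R$321.30 + R$68.85 + R$243.27 = R$959.96
Net pay: R$4,590.00 − R$959.96 = R$3,630.04

R$3,630.04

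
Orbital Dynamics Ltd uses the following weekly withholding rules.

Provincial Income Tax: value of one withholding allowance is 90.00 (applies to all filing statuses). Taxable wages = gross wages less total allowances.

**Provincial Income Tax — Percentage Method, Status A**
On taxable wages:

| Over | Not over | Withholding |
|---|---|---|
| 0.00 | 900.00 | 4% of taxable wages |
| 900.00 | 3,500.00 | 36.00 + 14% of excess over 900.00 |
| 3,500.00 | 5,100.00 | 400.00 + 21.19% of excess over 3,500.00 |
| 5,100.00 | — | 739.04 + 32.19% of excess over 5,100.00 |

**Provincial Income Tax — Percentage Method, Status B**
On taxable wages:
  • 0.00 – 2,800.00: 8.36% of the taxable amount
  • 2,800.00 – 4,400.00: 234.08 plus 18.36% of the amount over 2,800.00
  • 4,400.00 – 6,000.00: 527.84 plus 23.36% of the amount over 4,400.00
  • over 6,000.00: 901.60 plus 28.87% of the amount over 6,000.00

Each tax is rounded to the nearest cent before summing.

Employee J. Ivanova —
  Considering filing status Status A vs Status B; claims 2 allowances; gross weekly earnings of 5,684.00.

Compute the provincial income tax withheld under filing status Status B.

Provincial Income Tax (Status B): taxable = 5,684.00 − 2×90.00 = 5,504.00
  527.84 + 23.36% × (5,504.00 − 4,400.00) = 527.84 + 23.36% × 1,104.00 = 785.73

785.73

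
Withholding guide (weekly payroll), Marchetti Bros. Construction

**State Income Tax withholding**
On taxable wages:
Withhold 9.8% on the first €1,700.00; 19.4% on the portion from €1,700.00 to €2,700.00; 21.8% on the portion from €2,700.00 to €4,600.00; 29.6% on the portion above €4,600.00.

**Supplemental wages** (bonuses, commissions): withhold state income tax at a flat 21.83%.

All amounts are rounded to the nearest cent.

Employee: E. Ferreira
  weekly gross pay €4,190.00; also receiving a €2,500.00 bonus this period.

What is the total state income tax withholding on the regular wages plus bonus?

€1,231.17

State Income Tax: taxable = €4,190.00
  €360.60 + 21.8% × (€4,190.00 − €2,700.00) = €360.60 + 21.8% × €1,490.00 = €685.42
Supplemental (21.83% flat on bonus): 21.83% × €2,500.00 = €545.75
Total state income tax: €685.42 + €545.75 = €1,231.17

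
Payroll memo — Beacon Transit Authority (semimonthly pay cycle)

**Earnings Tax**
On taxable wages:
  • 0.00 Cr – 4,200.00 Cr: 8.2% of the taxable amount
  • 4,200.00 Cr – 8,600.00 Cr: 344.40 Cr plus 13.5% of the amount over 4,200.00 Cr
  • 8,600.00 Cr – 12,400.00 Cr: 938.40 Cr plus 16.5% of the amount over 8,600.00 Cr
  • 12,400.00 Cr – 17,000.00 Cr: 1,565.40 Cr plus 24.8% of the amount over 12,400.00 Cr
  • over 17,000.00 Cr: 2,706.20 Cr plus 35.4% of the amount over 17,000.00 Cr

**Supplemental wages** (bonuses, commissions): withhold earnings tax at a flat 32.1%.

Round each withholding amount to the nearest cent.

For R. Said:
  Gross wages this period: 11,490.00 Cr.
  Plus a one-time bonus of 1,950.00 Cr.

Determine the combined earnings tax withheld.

Earnings Tax: taxable = 11,490.00 Cr
  938.40 Cr + 16.5% × (11,490.00 Cr − 8,600.00 Cr) = 938.40 Cr + 16.5% × 2,890.00 Cr = 1,415.25 Cr
Supplemental (32.1% flat on bonus): 32.1% × 1,950.00 Cr = 625.95 Cr
Total earnings tax: 1,415.25 Cr + 625.95 Cr = 2,041.20 Cr

2,041.20 Cr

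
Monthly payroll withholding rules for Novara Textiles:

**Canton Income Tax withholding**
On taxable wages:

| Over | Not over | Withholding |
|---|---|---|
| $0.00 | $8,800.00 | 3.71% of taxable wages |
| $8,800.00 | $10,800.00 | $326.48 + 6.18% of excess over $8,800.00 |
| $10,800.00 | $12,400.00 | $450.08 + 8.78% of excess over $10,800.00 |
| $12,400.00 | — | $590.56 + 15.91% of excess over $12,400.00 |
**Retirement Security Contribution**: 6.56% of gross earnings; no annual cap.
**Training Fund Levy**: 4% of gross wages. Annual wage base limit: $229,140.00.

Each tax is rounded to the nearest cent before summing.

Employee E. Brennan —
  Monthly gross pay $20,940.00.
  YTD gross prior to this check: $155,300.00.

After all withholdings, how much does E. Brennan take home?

Canton Income Tax: taxable = $20,940.00
  $590.56 + 15.91% × ($20,940.00 − $12,400.00) = $590.56 + 15.91% × $8,540.00 = $1,949.27
Retirement Security Contribution: 6.56% × $20,940.00 = $1,373.66
Training Fund Levy: 4% × $20,940.00 = $837.60
Total withheld: $1,949.27 + $1,373.66 + $837.60 = $4,160.53
Net pay: $20,940.00 − $4,160.53 = $16,779.47

$16,779.47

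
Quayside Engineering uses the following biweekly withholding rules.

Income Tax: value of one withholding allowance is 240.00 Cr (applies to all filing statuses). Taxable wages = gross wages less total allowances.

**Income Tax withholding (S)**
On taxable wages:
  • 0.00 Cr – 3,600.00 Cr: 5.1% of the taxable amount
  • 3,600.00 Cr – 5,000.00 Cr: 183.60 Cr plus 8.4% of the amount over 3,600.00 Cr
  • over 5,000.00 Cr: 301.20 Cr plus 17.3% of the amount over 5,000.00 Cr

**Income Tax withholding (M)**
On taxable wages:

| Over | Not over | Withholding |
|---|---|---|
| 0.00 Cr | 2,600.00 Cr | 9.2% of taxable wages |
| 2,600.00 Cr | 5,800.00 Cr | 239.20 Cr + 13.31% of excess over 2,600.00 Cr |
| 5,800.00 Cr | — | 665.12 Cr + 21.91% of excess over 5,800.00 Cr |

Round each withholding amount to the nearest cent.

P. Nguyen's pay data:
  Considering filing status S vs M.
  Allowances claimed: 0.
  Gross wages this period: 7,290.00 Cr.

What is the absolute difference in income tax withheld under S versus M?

Income Tax (S): taxable = 7,290.00 Cr
  301.20 Cr + 17.3% × (7,290.00 Cr − 5,000.00 Cr) = 301.20 Cr + 17.3% × 2,290.00 Cr = 697.37 Cr
Income Tax (M): taxable = 7,290.00 Cr
  665.12 Cr + 21.91% × (7,290.00 Cr − 5,800.00 Cr) = 665.12 Cr + 21.91% × 1,490.00 Cr = 991.58 Cr
Difference: |697.37 Cr − 991.58 Cr| = 294.21 Cr (higher under M)

294.21 Cr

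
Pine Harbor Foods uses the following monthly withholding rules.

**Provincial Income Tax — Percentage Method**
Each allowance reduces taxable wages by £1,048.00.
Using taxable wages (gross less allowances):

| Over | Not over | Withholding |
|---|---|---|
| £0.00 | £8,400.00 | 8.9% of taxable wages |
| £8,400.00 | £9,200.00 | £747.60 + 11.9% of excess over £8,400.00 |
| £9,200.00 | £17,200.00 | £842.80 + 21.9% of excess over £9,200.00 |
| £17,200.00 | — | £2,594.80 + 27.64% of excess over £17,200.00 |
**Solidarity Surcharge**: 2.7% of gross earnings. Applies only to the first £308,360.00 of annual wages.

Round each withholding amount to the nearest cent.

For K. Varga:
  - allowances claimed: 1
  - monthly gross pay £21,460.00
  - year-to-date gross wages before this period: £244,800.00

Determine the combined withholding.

£4,062.02

Provincial Income Tax: taxable = £21,460.00 − 1×£1,048.00 = £20,412.00
  £2,594.80 + 27.64% × (£20,412.00 − £17,200.00) = £2,594.80 + 27.64% × £3,212.00 = £3,482.60
Solidarity Surcharge: 2.7% × £21,460.00 = £579.42
Total: £3,482.60 + £579.42 = £4,062.02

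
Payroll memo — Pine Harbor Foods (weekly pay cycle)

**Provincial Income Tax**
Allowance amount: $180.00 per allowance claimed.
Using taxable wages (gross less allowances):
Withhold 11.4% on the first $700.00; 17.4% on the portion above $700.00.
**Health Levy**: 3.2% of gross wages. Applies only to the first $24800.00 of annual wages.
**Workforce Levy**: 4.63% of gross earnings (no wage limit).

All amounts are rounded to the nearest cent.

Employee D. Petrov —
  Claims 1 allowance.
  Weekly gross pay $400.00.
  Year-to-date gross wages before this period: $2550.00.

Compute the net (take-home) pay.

Provincial Income Tax: taxable = $400.00 − 1×$180.00 = $220.00
  11.4% × $220.00 = $25.08
Health Levy: 3.2% × $400.00 = $12.80
Workforce Levy: 4.63% × $400.00 = $18.52
Total withheld: $25.08 + $12.80 + $18.52 = $56.40
Net pay: $400.00 − $56.40 = $343.60

$343.60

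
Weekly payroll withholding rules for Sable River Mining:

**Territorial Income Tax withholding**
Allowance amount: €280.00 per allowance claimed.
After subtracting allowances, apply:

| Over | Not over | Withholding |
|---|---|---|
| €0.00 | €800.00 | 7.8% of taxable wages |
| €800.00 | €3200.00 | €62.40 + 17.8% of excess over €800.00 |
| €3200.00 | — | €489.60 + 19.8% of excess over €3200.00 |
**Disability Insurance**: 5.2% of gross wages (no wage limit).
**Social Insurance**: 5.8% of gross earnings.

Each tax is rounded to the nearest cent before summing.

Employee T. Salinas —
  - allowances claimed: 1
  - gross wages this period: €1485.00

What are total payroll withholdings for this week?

€297.84

Territorial Income Tax: taxable = €1485.00 − 1×€280.00 = €1205.00
  €62.40 + 17.8% × (€1205.00 − €800.00) = €62.40 + 17.8% × €405.00 = €134.49
Disability Insurance: 5.2% × €1485.00 = €77.22
Social Insurance: 5.8% × €1485.00 = €86.13
Total: €134.49 + €77.22 + €86.13 = €297.84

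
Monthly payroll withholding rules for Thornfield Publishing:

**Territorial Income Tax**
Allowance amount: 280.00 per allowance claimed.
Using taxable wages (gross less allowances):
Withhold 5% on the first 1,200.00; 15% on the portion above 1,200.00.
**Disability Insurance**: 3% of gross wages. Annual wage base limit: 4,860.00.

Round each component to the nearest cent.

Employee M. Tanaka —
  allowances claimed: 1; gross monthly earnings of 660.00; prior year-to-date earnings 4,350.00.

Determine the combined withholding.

34.30

Territorial Income Tax: taxable = 660.00 − 1×280.00 = 380.00
  5% × 380.00 = 19.00
Disability Insurance: cap 4,860.00 − YTD 4,350.00 = 510.00 subject; 3% × 510.00 = 15.30
Total: 19.00 + 15.30 = 34.30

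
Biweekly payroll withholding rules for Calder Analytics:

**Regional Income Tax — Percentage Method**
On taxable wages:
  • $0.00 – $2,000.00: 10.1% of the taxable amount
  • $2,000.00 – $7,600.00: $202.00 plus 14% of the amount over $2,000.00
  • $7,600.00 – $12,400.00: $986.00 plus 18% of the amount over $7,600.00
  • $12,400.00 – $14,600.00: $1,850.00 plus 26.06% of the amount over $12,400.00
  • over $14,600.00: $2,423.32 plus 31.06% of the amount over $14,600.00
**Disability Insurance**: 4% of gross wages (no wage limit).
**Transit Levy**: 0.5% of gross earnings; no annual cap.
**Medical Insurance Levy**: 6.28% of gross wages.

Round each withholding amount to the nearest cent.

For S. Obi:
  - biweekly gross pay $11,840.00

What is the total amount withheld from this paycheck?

Regional Income Tax: taxable = $11,840.00
  $986.00 + 18% × ($11,840.00 − $7,600.00) = $986.00 + 18% × $4,240.00 = $1,749.20
Disability Insurance: 4% × $11,840.00 = $473.60
Transit Levy: 0.5% × $11,840.00 = $59.20
Medical Insurance Levy: 6.28% × $11,840.00 = $743.55
Total: $1,749.20 + $473.60 + $59.20 + $743.55 = $3,025.55

$3,025.55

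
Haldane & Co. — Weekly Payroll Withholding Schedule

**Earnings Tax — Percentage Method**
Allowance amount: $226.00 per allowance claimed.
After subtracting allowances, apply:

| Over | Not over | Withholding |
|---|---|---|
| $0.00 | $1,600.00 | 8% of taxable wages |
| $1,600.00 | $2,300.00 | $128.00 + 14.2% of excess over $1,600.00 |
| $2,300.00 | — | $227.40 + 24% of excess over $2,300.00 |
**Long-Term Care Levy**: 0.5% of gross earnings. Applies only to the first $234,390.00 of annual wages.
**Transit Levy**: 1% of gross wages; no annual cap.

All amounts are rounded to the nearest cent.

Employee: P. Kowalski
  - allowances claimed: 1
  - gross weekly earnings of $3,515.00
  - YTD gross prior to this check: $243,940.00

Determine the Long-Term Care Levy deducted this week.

$0.00

Long-Term Care Levy: YTD $243,940.00 ≥ cap $234,390.00 → $0.00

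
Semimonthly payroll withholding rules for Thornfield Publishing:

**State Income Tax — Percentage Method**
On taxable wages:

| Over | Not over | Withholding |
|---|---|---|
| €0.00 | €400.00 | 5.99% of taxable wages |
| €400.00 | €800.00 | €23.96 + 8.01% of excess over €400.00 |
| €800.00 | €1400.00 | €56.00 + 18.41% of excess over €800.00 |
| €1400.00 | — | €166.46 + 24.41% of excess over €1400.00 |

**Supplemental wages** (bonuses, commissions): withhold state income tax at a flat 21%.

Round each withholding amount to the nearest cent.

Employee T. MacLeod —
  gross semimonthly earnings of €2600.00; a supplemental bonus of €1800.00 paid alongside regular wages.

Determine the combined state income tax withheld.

State Income Tax: taxable = €2600.00
  €166.46 + 24.41% × (€2600.00 − €1400.00) = €166.46 + 24.41% × €1200.00 = €459.38
Supplemental (21% flat on bonus): 21% × €1800.00 = €378.00
Total state income tax: €459.38 + €378.00 = €837.38

€837.38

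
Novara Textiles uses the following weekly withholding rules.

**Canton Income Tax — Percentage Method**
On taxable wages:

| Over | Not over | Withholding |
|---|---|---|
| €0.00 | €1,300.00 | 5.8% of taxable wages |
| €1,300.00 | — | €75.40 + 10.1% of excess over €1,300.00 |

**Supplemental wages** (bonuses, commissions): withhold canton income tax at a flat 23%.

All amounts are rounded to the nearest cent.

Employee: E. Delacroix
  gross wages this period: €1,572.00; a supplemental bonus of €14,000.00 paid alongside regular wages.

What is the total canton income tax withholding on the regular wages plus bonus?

Canton Income Tax: taxable = €1,572.00
  €75.40 + 10.1% × (€1,572.00 − €1,300.00) = €75.40 + 10.1% × €272.00 = €102.87
Supplemental (23% flat on bonus): 23% × €14,000.00 = €3,220.00
Total canton income tax: €102.87 + €3,220.00 = €3,322.87

€3,322.87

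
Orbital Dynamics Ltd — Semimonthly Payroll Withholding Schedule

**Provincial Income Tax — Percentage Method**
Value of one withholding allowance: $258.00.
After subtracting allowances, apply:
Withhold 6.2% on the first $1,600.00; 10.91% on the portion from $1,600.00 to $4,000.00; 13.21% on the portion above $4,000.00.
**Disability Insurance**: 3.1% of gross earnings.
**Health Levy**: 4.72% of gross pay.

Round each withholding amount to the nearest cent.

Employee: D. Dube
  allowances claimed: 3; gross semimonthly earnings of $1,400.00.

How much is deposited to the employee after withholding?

Provincial Income Tax: taxable = $1,400.00 − 3×$258.00 = $626.00
  6.2% × $626.00 = $38.81
Disability Insurance: 3.1% × $1,400.00 = $43.40
Health Levy: 4.72% × $1,400.00 = $66.08
Total withheld: $38.81 + $43.40 + $66.08 = $148.29
Net pay: $1,400.00 − $148.29 = $1,251.71

$1,251.71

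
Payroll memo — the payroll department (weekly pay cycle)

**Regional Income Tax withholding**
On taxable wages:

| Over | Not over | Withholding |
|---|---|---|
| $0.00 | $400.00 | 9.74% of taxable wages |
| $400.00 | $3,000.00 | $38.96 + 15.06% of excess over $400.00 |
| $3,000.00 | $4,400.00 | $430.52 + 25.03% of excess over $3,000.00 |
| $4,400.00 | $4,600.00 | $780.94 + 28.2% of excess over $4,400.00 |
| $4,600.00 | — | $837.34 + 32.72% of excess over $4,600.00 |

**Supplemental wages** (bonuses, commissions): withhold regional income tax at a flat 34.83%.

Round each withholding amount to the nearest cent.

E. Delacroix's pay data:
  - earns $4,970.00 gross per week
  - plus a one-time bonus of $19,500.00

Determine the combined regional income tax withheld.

Regional Income Tax: taxable = $4,970.00
  $837.34 + 32.72% × ($4,970.00 − $4,600.00) = $837.34 + 32.72% × $370.00 = $958.40
Supplemental (34.83% flat on bonus): 34.83% × $19,500.00 = $6,791.85
Total regional income tax: $958.40 + $6,791.85 = $7,750.25

$7,750.25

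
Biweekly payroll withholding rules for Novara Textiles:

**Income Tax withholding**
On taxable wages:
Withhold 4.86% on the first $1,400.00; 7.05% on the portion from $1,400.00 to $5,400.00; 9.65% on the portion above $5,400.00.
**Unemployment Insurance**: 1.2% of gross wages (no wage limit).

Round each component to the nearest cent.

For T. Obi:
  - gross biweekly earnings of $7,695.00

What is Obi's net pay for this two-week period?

Income Tax: taxable = $7,695.00
  $350.04 + 9.65% × ($7,695.00 − $5,400.00) = $350.04 + 9.65% × $2,295.00 = $571.51
Unemployment Insurance: 1.2% × $7,695.00 = $92.34
Total withheld: $571.51 + $92.34 = $663.85
Net pay: $7,695.00 − $663.85 = $7,031.15

$7,031.15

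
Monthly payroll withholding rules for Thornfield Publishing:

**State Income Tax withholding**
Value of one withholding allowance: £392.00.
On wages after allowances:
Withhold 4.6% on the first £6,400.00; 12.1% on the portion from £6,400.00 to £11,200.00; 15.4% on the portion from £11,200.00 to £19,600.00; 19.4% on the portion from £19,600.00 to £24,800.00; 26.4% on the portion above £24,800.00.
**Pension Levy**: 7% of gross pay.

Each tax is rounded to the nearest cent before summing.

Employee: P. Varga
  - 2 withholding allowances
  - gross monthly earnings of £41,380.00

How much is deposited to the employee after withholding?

£31,135.66

State Income Tax: taxable = £41,380.00 − 2×£392.00 = £40,596.00
  £3,177.60 + 26.4% × (£40,596.00 − £24,800.00) = £3,177.60 + 26.4% × £15,796.00 = £7,347.74
Pension Levy: 7% × £41,380.00 = £2,896.60
Total withheld: £7,347.74 + £2,896.60 = £10,244.34
Net pay: £41,380.00 − £10,244.34 = £31,135.66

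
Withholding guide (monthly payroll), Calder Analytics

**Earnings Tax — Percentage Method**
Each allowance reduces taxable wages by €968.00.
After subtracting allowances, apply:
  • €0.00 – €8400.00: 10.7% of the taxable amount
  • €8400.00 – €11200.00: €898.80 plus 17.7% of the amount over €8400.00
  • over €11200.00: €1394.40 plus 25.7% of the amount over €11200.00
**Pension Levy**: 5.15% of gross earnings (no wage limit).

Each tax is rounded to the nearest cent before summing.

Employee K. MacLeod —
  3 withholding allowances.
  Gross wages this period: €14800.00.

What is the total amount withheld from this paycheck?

€2335.47

Earnings Tax: taxable = €14800.00 − 3×€968.00 = €11896.00
  €1394.40 + 25.7% × (€11896.00 − €11200.00) = €1394.40 + 25.7% × €696.00 = €1573.27
Pension Levy: 5.15% × €14800.00 = €762.20
Total: €1573.27 + €762.20 = €2335.47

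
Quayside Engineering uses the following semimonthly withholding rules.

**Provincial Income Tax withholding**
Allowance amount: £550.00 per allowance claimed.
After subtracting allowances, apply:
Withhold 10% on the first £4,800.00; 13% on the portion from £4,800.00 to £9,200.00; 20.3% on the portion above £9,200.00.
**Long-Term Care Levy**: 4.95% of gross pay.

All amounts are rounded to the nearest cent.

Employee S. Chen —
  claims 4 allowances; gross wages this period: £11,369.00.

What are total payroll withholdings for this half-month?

Provincial Income Tax: taxable = £11,369.00 − 4×£550.00 = £9,169.00
  £480.00 + 13% × (£9,169.00 − £4,800.00) = £480.00 + 13% × £4,369.00 = £1,047.97
Long-Term Care Levy: 4.95% × £11,369.00 = £562.77
Total: £1,047.97 + £562.77 = £1,610.74

£1,610.74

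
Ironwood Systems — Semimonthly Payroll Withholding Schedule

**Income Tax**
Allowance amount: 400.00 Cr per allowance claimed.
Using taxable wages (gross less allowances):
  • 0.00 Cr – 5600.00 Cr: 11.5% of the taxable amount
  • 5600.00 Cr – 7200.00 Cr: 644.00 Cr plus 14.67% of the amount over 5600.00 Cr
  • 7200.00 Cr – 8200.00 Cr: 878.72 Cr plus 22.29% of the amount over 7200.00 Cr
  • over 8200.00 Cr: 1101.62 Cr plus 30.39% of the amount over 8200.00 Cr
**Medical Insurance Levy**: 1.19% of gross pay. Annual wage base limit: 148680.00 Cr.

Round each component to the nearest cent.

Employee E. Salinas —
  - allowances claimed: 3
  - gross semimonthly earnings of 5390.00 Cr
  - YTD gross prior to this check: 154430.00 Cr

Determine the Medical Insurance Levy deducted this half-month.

0.00 Cr

Medical Insurance Levy: YTD 154430.00 Cr ≥ cap 148680.00 Cr → 0.00 Cr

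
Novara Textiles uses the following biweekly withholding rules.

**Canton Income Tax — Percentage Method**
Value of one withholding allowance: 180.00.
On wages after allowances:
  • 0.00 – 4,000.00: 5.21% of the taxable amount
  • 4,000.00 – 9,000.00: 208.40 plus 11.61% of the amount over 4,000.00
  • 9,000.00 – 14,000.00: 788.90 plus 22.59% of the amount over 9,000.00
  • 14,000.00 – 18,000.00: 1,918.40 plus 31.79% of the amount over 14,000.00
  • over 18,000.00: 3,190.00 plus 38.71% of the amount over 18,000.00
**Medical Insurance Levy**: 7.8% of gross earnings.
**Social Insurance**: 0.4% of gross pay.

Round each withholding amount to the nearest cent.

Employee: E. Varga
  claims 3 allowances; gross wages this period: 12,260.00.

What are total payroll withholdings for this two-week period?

Canton Income Tax: taxable = 12,260.00 − 3×180.00 = 11,720.00
  788.90 + 22.59% × (11,720.00 − 9,000.00) = 788.90 + 22.59% × 2,720.00 = 1,403.35
Medical Insurance Levy: 7.8% × 12,260.00 = 956.28
Social Insurance: 0.4% × 12,260.00 = 49.04
Total: 1,403.35 + 956.28 + 49.04 = 2,408.67

2,408.67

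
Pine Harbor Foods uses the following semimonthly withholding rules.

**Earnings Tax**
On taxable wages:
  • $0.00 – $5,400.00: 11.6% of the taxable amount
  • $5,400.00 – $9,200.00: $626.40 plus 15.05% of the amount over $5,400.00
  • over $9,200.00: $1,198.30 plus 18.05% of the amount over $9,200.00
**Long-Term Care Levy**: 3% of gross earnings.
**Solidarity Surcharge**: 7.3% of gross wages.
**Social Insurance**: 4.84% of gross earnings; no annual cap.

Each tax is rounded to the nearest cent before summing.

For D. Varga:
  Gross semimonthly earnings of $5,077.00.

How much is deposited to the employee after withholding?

$3,719.41

Earnings Tax: taxable = $5,077.00
  11.6% × $5,077.00 = $588.93
Long-Term Care Levy: 3% × $5,077.00 = $152.31
Solidarity Surcharge: 7.3% × $5,077.00 = $370.62
Social Insurance: 4.84% × $5,077.00 = $245.73
Total withheld: $588.93 + $152.31 + $370.62 + $245.73 = $1,357.59
Net pay: $5,077.00 − $1,357.59 = $3,719.41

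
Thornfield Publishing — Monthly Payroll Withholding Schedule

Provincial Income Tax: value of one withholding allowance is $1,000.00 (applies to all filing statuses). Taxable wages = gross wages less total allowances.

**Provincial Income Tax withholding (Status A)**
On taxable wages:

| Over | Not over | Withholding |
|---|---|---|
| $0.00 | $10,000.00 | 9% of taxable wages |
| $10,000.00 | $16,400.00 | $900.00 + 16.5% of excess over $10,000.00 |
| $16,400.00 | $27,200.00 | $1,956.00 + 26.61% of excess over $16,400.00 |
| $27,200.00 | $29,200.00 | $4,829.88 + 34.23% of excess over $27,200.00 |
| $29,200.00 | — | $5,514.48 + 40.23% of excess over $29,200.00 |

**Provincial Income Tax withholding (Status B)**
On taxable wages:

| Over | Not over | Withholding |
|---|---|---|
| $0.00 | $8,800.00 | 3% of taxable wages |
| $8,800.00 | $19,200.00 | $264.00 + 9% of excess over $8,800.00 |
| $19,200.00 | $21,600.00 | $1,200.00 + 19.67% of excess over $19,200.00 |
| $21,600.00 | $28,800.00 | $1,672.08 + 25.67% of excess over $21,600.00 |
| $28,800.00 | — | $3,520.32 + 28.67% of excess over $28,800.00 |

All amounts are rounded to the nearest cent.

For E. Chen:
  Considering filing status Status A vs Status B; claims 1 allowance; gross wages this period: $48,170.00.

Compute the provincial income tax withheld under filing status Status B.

Provincial Income Tax (Status B): taxable = $48,170.00 − 1×$1,000.00 = $47,170.00
  $3,520.32 + 28.67% × ($47,170.00 − $28,800.00) = $3,520.32 + 28.67% × $18,370.00 = $8,787.00

$8,787.00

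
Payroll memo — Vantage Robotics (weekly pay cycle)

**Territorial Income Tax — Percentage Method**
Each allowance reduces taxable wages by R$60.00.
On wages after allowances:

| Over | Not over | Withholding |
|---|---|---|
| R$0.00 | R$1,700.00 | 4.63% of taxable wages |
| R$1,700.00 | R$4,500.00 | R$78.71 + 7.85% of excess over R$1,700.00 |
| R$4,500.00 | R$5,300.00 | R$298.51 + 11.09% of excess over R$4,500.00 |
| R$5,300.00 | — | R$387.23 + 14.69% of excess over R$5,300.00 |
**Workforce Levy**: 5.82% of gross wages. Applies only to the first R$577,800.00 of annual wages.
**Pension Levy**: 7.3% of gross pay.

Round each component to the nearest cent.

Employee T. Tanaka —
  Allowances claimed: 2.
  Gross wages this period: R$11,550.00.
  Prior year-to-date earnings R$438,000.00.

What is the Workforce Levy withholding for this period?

Workforce Levy: 5.82% × R$11,550.00 = R$672.21

R$672.21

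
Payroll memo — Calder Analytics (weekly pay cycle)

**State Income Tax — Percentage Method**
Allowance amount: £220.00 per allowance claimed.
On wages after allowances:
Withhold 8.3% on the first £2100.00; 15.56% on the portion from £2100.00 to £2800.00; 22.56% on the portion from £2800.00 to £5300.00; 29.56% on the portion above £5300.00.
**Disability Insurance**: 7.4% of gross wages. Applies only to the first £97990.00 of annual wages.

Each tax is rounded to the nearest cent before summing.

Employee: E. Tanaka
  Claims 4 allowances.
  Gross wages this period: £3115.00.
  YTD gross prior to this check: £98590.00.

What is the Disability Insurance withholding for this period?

£0.00

Disability Insurance: YTD £98590.00 ≥ cap £97990.00 → £0.00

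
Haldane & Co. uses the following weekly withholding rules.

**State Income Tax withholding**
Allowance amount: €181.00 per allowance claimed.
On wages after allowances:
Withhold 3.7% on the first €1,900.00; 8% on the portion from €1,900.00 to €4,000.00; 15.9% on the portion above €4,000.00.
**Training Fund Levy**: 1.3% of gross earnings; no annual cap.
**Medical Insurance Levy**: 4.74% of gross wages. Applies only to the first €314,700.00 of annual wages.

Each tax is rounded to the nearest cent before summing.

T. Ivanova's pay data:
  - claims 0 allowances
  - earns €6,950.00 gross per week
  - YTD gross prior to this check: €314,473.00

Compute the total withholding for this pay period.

State Income Tax: taxable = €6,950.00
  €238.30 + 15.9% × (€6,950.00 − €4,000.00) = €238.30 + 15.9% × €2,950.00 = €707.35
Training Fund Levy: 1.3% × €6,950.00 = €90.35
Medical Insurance Levy: cap €314,700.00 − YTD €314,473.00 = €227.00 subject; 4.74% × €227.00 = €10.76
Total: €707.35 + €90.35 + €10.76 = €808.46

€808.46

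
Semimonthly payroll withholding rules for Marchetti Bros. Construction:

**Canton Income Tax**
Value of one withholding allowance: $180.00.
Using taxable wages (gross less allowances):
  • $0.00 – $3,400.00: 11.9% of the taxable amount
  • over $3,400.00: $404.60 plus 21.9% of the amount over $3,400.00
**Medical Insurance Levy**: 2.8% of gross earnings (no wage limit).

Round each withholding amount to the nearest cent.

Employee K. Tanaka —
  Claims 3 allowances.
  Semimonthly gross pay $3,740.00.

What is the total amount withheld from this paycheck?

Canton Income Tax: taxable = $3,740.00 − 3×$180.00 = $3,200.00
  11.9% × $3,200.00 = $380.80
Medical Insurance Levy: 2.8% × $3,740.00 = $104.72
Total: $380.80 + $104.72 = $485.52

$485.52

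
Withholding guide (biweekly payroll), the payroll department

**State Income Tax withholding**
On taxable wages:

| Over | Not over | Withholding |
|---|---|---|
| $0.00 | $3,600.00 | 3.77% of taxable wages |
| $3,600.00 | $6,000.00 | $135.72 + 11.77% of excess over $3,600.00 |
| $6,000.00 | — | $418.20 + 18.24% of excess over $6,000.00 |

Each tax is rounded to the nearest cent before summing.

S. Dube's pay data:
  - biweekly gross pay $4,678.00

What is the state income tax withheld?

$262.60

State Income Tax: taxable = $4,678.00
  $135.72 + 11.77% × ($4,678.00 − $3,600.00) = $135.72 + 11.77% × $1,078.00 = $262.60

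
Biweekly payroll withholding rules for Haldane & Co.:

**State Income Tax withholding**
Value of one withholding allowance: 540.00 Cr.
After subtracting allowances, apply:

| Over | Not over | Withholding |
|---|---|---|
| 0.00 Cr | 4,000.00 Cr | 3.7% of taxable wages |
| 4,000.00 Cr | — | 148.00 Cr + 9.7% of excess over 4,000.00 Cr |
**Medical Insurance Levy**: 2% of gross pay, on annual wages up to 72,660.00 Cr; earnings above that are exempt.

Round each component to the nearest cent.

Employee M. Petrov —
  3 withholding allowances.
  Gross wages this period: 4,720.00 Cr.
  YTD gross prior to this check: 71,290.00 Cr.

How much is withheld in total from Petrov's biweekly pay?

142.10 Cr

State Income Tax: taxable = 4,720.00 Cr − 3×540.00 Cr = 3,100.00 Cr
  3.7% × 3,100.00 Cr = 114.70 Cr
Medical Insurance Levy: cap 72,660.00 Cr − YTD 71,290.00 Cr = 1,370.00 Cr subject; 2% × 1,370.00 Cr = 27.40 Cr
Total: 114.70 Cr + 27.40 Cr = 142.10 Cr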